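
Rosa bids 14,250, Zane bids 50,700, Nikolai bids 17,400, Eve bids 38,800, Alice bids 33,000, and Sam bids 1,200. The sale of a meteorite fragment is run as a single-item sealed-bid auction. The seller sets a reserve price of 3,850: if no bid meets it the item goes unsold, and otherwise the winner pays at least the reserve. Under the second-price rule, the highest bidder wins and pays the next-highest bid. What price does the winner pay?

Sorted high to low: Zane 50,700, then Eve 38,800, then Alice 33,000, then Nikolai 17,400, then Rosa 14,250, then Sam 1,200.
Zane has the highest bid, so Zane wins.
The second-highest bid is 38,800, which exceeds the reserve, so that sets the price.

38,800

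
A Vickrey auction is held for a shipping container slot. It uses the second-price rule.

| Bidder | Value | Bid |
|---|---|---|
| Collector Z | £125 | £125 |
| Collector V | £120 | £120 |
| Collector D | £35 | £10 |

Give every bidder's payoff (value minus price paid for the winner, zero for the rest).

Ordered from highest: Collector Z £125, then Collector V £120, then Collector D £10.
Collector Z has the top bid and wins; the price is the second-highest bid, £120.
Collector Z's payoff = £125 − £120 = £5. All other bidders lose, so their payoff is 0.

Collector Z £5, Collector V £0, Collector D £0.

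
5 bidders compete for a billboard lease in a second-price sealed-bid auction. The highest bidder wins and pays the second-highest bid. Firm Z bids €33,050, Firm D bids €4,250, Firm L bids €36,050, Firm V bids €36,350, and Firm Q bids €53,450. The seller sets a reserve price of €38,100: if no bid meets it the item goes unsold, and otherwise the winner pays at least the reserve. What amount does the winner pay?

Bids in descending order: Firm Q €53,450; Firm V €36,350; Firm L €36,050; Firm Z €33,050; Firm D €4,250.
Firm Q has the highest bid, so Firm Q wins.
The second-highest bid is €36,350, but the reserve €38,100 is higher, so the price is the reserve.

Price paid: €38,100.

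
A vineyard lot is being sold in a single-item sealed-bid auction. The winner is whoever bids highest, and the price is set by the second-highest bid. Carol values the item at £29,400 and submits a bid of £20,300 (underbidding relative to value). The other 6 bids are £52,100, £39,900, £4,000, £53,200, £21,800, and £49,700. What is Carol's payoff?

Highest competing bid: £53,200.
Carol's bid £20,300 is not the highest, so Carol loses, pays nothing, and earns zero payoff.

Payoff = £0.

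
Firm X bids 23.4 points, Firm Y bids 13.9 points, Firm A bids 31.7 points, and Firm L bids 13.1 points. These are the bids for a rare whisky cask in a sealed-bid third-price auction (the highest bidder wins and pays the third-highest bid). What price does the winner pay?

Ranking the bids: Firm A 31.7 points, then Firm X 23.4 points, then Firm Y 13.9 points, then Firm L 13.1 points.
Firm A is the highest bidder, so Firm A wins.
Under the third-price rule, the price is the third-highest bid: 13.9 points.

Price paid: 13.9 points.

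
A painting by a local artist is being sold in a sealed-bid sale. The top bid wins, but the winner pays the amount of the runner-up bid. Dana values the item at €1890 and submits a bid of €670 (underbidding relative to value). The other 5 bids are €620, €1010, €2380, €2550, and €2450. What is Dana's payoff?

Dana's payoff: €0.

Highest competing bid: €2550.
Dana's bid €670 is not the highest, so Dana loses, pays nothing, and earns zero payoff.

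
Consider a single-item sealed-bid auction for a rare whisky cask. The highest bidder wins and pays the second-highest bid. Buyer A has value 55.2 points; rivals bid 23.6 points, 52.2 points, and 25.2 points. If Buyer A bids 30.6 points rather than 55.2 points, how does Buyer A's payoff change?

Payoff change: -3.0 points.

The highest competing bid is 52.2 points.
Bidding truthfully at 55.2 points: Buyer A has the top bid, wins, and pays the second-highest bid 52.2 points. Payoff = 55.2 points − 52.2 points = 3.0 points.
Bidding 30.6 points: the top bid is 52.2 points (a rival), so Buyer A loses. Payoff = 0.0 points.
Change = 0.0 points − 3.0 points = -3.0 points.
Deviating from a truthful bid can only lose payoff in a second-price auction — never gain.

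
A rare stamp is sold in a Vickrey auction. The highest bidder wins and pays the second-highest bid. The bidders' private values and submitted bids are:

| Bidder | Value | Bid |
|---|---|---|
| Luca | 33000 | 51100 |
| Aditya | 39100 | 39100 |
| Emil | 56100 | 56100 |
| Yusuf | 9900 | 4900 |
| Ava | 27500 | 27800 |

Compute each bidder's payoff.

Sorted high to low: Emil 56100 > Luca 51100 > Aditya 39100 > Ava 27800 > Yusuf 4900.
Emil has the top bid and wins; the price is the second-highest bid, 51100.
Emil's payoff = 56100 − 51100 = 5000. All other bidders lose, so their payoff is 0.

Payoffs: Luca 0, Aditya 0, Emil 5000, Yusuf 0, Ava 0.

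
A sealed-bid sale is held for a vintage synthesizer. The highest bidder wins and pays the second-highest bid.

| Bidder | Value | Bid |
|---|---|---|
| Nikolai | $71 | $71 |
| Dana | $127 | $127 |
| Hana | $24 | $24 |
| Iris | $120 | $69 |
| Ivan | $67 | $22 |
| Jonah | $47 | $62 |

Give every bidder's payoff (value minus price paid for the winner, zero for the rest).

Nikolai $0, Dana $56, Hana $0, Iris $0, Ivan $0, Jonah $0.

Ranking the bids: Dana $127 > Nikolai $71 > Iris $69 > Jonah $62 > Hana $24 > Ivan $22.
Dana has the top bid and wins; the price is the second-highest bid, $71.
Dana's payoff = $127 − $71 = $56. All other bidders lose, so their payoff is 0.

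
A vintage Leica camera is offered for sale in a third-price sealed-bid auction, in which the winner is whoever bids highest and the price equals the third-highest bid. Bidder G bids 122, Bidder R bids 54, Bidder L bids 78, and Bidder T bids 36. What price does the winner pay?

54

Bids in descending order: Bidder G 122, then Bidder L 78, then Bidder R 54, then Bidder T 36.
Bidder G is the highest bidder, so Bidder G wins.
Under the third-price rule, the price is the third-highest bid: 54.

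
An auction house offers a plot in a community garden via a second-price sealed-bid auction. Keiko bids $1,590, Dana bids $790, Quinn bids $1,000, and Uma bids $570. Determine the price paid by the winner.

$1,000

Ranking the bids: Keiko $1,590; Quinn $1,000; Dana $790; Uma $570.
Keiko has the highest bid, so Keiko wins.
The second-highest bid is $1,000, so that is what Keiko pays.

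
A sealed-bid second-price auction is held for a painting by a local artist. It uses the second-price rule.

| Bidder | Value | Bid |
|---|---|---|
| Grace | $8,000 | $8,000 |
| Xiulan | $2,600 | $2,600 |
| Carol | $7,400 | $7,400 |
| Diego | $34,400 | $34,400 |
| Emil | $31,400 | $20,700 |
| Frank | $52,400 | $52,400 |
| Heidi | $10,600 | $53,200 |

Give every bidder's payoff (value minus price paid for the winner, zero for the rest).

Ranking the bids: Heidi $53,200 > Frank $52,400 > Diego $34,400 > Emil $20,700 > Grace $8,000 > Carol $7,400 > Xiulan $2,600.
Heidi has the top bid and wins; the price is the second-highest bid, $52,400.
Heidi's payoff = $10,600 − $52,400 = -$41,800. All other bidders lose, so their payoff is 0.

Payoffs: Grace $0, Xiulan $0, Carol $0, Diego $0, Emil $0, Frank $0, Heidi -$41,800.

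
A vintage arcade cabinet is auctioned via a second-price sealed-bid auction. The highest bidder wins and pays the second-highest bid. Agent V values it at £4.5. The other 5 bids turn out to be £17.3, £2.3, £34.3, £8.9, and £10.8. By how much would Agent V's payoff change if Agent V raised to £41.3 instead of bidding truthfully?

Payoff change: -£29.8.

The highest competing bid is £34.3.
Bidding truthfully at £4.5: the top bid is £34.3 (a rival), so Agent V loses. Payoff = £0.0.
Bidding £41.3: Agent V has the top bid, wins, and pays the second-highest bid £34.3. Payoff = £4.5 − £34.3 = -£29.8.
Change = -£29.8 − £0.0 = -£29.8.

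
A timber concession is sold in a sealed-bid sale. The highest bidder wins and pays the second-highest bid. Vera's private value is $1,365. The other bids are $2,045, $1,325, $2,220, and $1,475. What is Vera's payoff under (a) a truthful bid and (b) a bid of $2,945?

(a) $0  (b) -$855

The highest competing bid is $2,220.
Bidding truthfully at $1,365: the top bid is $2,220 (a rival), so Vera loses. Payoff = $0.
Bidding $2,945: Vera has the top bid, wins, and pays the second-highest bid $2,220. Payoff = $1,365 − $2,220 = -$855.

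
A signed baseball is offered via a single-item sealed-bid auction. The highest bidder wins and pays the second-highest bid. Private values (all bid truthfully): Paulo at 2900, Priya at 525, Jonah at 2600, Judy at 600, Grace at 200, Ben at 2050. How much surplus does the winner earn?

Surplus = 300.

Ranking the bids: Paulo 2900, then Jonah 2600, then Ben 2050, then Judy 600, then Priya 525, then Grace 200.
Paulo wins with the top bid and pays the second-highest, 2600.
Surplus = 2900 − 2600 = 300.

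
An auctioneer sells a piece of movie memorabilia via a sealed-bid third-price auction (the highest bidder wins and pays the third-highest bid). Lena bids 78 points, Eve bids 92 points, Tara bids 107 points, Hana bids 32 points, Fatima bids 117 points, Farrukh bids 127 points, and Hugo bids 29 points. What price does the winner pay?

The winner pays 107 points.

Ordered from highest: Farrukh 127 points > Fatima 117 points > Tara 107 points > Eve 92 points > Lena 78 points > Hana 32 points > Hugo 29 points.
Farrukh is the highest bidder, so Farrukh wins.
Under the third-price rule, the price is the third-highest bid: 107 points.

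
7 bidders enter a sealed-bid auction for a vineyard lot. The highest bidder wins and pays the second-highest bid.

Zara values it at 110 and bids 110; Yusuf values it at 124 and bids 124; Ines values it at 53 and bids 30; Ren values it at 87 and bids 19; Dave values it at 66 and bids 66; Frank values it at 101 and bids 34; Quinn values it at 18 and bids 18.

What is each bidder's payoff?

Ranking the bids: Yusuf 124 > Zara 110 > Dave 66 > Frank 34 > Ines 30 > Ren 19 > Quinn 18.
Yusuf has the top bid and wins; the price is the second-highest bid, 110.
Yusuf's payoff = 124 − 110 = 14. All other bidders lose, so their payoff is 0.

Payoffs: Zara 0, Yusuf 14, Ines 0, Ren 0, Dave 0, Frank 0, Quinn 0.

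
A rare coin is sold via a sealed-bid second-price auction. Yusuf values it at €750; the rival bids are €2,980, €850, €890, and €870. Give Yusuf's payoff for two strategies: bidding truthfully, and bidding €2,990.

The highest competing bid is €2,980.
Bidding truthfully at €750: the top bid is €2,980 (a rival), so Yusuf loses. Payoff = €0.
Bidding €2,990: Yusuf has the top bid, wins, and pays the second-highest bid €2,980. Payoff = €750 − €2,980 = -€2,230.
Deviating from a truthful bid can only lose payoff in a second-price auction — never gain.

Truthful: €0; alternative: -€2,230.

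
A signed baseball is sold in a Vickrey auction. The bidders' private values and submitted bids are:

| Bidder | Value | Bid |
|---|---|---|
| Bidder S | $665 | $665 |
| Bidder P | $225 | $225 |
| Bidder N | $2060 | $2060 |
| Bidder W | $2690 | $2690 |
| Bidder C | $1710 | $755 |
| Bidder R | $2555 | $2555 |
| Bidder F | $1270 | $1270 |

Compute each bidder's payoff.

Bidder S $0, Bidder P $0, Bidder N $0, Bidder W $135, Bidder C $0, Bidder R $0, Bidder F $0.

Sorted high to low: Bidder W $2690, then Bidder R $2555, then Bidder N $2060, then Bidder F $1270, then Bidder C $755, then Bidder S $665, then Bidder P $225.
Bidder W has the top bid and wins; the price is the second-highest bid, $2555.
Bidder W's payoff = $2690 − $2555 = $135. All other bidders lose, so their payoff is 0.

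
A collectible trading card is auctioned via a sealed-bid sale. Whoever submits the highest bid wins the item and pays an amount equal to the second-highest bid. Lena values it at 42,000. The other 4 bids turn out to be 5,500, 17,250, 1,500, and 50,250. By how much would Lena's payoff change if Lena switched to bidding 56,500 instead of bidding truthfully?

The highest competing bid is 50,250.
Bidding truthfully at 42,000: the top bid is 50,250 (a rival), so Lena loses. Payoff = 0.
Bidding 56,500: Lena has the top bid, wins, and pays the second-highest bid 50,250. Payoff = 42,000 − 50,250 = -8,250.
Change = -8,250 − 0 = -8,250.

Payoff change: -8,250.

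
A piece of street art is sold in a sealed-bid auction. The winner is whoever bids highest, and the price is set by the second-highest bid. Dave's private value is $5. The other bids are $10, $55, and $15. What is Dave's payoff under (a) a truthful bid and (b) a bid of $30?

The highest competing bid is $55.
Bidding truthfully at $5: the top bid is $55 (a rival), so Dave loses. Payoff = $0.
Bidding $30: the top bid is $55 (a rival), so Dave loses. Payoff = $0.
The bid only affects whether you win, not the price — here both bids land on the same side of the top rival bid, so the deviation is payoff-neutral.

(a) $0  (b) $0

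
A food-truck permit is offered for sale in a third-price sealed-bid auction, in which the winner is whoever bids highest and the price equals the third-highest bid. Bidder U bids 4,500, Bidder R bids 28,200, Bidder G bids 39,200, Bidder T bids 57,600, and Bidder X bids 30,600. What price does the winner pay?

Ordered from highest: Bidder T 57,600, then Bidder G 39,200, then Bidder X 30,600, then Bidder R 28,200, then Bidder U 4,500.
Bidder T is the highest bidder, so Bidder T wins.
Under the third-price rule, the price is the third-highest bid: 30,600.

Price paid: 30,600.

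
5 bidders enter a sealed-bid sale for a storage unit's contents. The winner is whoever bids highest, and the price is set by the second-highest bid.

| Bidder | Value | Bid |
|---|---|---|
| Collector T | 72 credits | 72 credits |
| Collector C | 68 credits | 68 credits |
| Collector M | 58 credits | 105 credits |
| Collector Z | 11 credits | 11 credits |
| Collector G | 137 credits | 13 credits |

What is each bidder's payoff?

Collector T 0 credits, Collector C 0 credits, Collector M -14 credits, Collector Z 0 credits, Collector G 0 credits.

Ordered from highest: Collector M 105 credits > Collector T 72 credits > Collector C 68 credits > Collector G 13 credits > Collector Z 11 credits.
Collector M has the top bid and wins; the price is the second-highest bid, 72 credits.
Collector M's payoff = 58 credits − 72 credits = -14 credits. All other bidders lose, so their payoff is 0.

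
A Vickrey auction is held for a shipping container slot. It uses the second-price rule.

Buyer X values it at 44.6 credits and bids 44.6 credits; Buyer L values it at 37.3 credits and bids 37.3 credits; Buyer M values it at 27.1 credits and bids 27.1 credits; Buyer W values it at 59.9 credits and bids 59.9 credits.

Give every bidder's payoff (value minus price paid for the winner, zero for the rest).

Buyer X 0.0 credits, Buyer L 0.0 credits, Buyer M 0.0 credits, Buyer W 15.3 credits.

Ordered from highest: Buyer W 59.9 credits; Buyer X 44.6 credits; Buyer L 37.3 credits; Buyer M 27.1 credits.
Buyer W has the top bid and wins; the price is the second-highest bid, 44.6 credits.
Buyer W's payoff = 59.9 credits − 44.6 credits = 15.3 credits. All other bidders lose, so their payoff is 0.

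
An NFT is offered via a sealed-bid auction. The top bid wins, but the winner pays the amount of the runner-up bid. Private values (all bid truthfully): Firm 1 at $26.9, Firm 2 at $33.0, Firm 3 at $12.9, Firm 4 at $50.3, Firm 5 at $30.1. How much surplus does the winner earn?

Surplus = $17.3.

Sorted high to low: Firm 4 $50.3 > Firm 2 $33.0 > Firm 5 $30.1 > Firm 1 $26.9 > Firm 3 $12.9.
Firm 4 wins with the top bid and pays the second-highest, $33.0.
Surplus = $50.3 − $33.0 = $17.3.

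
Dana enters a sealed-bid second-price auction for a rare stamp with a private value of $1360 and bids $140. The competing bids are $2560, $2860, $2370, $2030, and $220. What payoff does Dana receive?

Highest competing bid: $2860.
Dana's bid $140 is not the highest, so Dana loses, pays nothing, and earns zero payoff.

$0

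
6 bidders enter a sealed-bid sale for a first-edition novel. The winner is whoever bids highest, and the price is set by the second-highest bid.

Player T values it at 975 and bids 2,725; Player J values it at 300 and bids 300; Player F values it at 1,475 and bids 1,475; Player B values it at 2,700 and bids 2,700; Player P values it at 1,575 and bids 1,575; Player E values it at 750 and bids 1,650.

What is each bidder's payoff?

Sorted high to low: Player T 2,725, then Player B 2,700, then Player E 1,650, then Player P 1,575, then Player F 1,475, then Player J 300.
Player T has the top bid and wins; the price is the second-highest bid, 2,700.
Player T's payoff = 975 − 2,700 = -1,725. All other bidders lose, so their payoff is 0.

Player T -1,725, Player J 0, Player F 0, Player B 0, Player P 0, Player E 0.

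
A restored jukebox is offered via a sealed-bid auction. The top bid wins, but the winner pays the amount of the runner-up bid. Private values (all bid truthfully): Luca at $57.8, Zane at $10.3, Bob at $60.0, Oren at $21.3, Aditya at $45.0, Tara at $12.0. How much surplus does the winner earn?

Sorted high to low: Bob $60.0; Luca $57.8; Aditya $45.0; Oren $21.3; Tara $12.0; Zane $10.3.
Bob wins with the top bid and pays the second-highest, $57.8.
Surplus = $60.0 − $57.8 = $2.2.

Winner's surplus: $2.2.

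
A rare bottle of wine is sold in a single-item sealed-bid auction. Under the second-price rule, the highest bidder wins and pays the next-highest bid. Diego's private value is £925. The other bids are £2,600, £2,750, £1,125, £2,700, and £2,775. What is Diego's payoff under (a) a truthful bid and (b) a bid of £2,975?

The highest competing bid is £2,775.
Bidding truthfully at £925: the top bid is £2,775 (a rival), so Diego loses. Payoff = £0.
Bidding £2,975: Diego has the top bid, wins, and pays the second-highest bid £2,775. Payoff = £925 − £2,775 = -£1,850.
This is the dominant-strategy logic: truthful bidding weakly beats any alternative.

(a) £0  (b) -£1,850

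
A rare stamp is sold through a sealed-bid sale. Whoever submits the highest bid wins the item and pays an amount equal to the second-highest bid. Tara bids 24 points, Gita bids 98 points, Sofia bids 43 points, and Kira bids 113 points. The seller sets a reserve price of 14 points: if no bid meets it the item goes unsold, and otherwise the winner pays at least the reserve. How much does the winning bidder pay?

Price paid: 98 points.

Sorted high to low: Kira 113 points, then Gita 98 points, then Sofia 43 points, then Tara 24 points.
Kira has the highest bid, so Kira wins.
The second-highest bid is 98 points, which exceeds the reserve, so that sets the price.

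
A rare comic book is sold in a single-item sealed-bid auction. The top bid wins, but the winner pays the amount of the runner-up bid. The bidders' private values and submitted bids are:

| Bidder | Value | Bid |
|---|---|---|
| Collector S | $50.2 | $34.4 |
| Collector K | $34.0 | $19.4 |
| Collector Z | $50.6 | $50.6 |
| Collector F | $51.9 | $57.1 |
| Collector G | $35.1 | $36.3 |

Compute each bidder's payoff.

Payoffs: Collector S $0.0, Collector K $0.0, Collector Z $0.0, Collector F $1.3, Collector G $0.0.

Bids in descending order: Collector F $57.1; Collector Z $50.6; Collector G $36.3; Collector S $34.4; Collector K $19.4.
Collector F has the top bid and wins; the price is the second-highest bid, $50.6.
Collector F's payoff = $51.9 − $50.6 = $1.3. All other bidders lose, so their payoff is 0.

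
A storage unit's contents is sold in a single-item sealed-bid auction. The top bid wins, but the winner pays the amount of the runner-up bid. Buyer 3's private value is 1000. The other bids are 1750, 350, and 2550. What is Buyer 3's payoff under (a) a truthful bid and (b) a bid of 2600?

Truthful: 0; alternative: -1550.

The highest competing bid is 2550.
Bidding truthfully at 1000: the top bid is 2550 (a rival), so Buyer 3 loses. Payoff = 0.
Bidding 2600: Buyer 3 has the top bid, wins, and pays the second-highest bid 2550. Payoff = 1000 − 2550 = -1550.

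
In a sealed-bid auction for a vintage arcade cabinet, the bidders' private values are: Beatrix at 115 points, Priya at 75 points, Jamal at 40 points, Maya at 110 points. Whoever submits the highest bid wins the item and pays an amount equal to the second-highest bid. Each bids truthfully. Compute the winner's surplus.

Ordered from highest: Beatrix 115 points > Maya 110 points > Priya 75 points > Jamal 40 points.
Beatrix wins with the top bid and pays the second-highest, 110 points.
Surplus = 115 points − 110 points = 5 points.

5 points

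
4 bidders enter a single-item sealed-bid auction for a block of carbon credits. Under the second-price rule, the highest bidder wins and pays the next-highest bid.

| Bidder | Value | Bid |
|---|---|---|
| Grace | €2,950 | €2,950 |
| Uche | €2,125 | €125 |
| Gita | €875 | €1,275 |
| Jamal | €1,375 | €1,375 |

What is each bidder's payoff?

Ordered from highest: Grace €2,950; Jamal €1,375; Gita €1,275; Uche €125.
Grace has the top bid and wins; the price is the second-highest bid, €1,375.
Grace's payoff = €2,950 − €1,375 = €1,575. All other bidders lose, so their payoff is 0.

Payoffs: Grace €1,575, Uche €0, Gita €0, Jamal €0.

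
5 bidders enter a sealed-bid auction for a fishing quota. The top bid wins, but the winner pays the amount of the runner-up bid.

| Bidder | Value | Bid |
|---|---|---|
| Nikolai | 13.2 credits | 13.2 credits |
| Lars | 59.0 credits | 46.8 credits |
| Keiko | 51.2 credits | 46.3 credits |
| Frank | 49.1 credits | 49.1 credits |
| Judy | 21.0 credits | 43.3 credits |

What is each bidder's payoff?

Sorted high to low: Frank 49.1 credits > Lars 46.8 credits > Keiko 46.3 credits > Judy 43.3 credits > Nikolai 13.2 credits.
Frank has the top bid and wins; the price is the second-highest bid, 46.8 credits.
Frank's payoff = 49.1 credits − 46.8 credits = 2.3 credits. All other bidders lose, so their payoff is 0.

Nikolai 0.0 credits, Lars 0.0 credits, Keiko 0.0 credits, Frank 2.3 credits, Judy 0.0 credits.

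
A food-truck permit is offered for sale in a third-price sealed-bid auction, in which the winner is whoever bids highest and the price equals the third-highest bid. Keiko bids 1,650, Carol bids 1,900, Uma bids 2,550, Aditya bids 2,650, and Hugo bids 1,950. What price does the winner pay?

Sorted high to low: Aditya 2,650, then Uma 2,550, then Hugo 1,950, then Carol 1,900, then Keiko 1,650.
Aditya is the highest bidder, so Aditya wins.
Under the third-price rule, the price is the third-highest bid: 1,950.

Price paid: 1,950.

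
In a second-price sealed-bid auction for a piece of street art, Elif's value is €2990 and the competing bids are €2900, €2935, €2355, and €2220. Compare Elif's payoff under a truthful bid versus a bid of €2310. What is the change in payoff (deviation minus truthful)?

-€55

The highest competing bid is €2935.
Bidding truthfully at €2990: Elif has the top bid, wins, and pays the second-highest bid €2935. Payoff = €2990 − €2935 = €55.
Bidding €2310: the top bid is €2935 (a rival), so Elif loses. Payoff = €0.
Change = €0 − €55 = -€55.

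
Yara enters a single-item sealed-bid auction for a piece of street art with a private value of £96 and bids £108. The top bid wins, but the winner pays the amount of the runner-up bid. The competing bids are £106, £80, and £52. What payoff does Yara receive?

Yara's payoff: -£10.

Highest competing bid: £106.
Yara's bid £108 is the highest overall, so Yara wins and pays the second-highest bid, £106.
Payoff = value − price = £96 − £106 = -£10.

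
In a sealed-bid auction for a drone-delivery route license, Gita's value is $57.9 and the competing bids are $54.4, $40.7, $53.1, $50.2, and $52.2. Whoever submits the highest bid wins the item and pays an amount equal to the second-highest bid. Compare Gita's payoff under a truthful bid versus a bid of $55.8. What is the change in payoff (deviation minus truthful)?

Change in payoff: $0.0.

The highest competing bid is $54.4.
Bidding truthfully at $57.9: Gita has the top bid, wins, and pays the second-highest bid $54.4. Payoff = $57.9 − $54.4 = $3.5.
Bidding $55.8: Gita has the top bid, wins, and pays the second-highest bid $54.4. Payoff = $57.9 − $54.4 = $3.5.
Change = $3.5 − $3.5 = $0.0.
The bid only affects whether you win, not the price — here both bids land on the same side of the top rival bid, so the deviation is payoff-neutral.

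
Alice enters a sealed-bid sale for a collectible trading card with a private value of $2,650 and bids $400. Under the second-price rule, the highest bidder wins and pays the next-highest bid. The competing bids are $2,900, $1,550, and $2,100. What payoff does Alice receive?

Alice's payoff: $0.

Highest competing bid: $2,900.
Alice's bid $400 is not the highest, so Alice loses, pays nothing, and earns zero payoff.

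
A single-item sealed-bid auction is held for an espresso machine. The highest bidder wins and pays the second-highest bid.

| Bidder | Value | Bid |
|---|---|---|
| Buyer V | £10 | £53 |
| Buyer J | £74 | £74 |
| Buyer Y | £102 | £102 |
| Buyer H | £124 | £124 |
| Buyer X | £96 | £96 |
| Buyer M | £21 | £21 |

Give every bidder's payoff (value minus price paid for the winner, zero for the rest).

Bids in descending order: Buyer H £124; Buyer Y £102; Buyer X £96; Buyer J £74; Buyer V £53; Buyer M £21.
Buyer H has the top bid and wins; the price is the second-highest bid, £102.
Buyer H's payoff = £124 − £102 = £22. All other bidders lose, so their payoff is 0.

Payoffs: Buyer V £0, Buyer J £0, Buyer Y £0, Buyer H £22, Buyer X £0, Buyer M £0.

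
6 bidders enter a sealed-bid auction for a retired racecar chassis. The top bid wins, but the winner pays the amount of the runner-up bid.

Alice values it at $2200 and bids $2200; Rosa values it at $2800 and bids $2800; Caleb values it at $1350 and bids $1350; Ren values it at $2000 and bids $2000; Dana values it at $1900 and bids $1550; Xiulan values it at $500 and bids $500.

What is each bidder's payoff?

Ranking the bids: Rosa $2800, then Alice $2200, then Ren $2000, then Dana $1550, then Caleb $1350, then Xiulan $500.
Rosa has the top bid and wins; the price is the second-highest bid, $2200.
Rosa's payoff = $2800 − $2200 = $600. All other bidders lose, so their payoff is 0.

Alice $0, Rosa $600, Caleb $0, Ren $0, Dana $0, Xiulan $0.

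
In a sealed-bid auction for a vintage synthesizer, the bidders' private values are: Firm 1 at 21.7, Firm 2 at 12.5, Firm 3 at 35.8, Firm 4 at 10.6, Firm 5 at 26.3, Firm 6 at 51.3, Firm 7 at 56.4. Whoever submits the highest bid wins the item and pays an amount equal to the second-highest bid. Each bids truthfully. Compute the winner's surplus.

5.1

Ordered from highest: Firm 7 56.4; Firm 6 51.3; Firm 3 35.8; Firm 5 26.3; Firm 1 21.7; Firm 2 12.5; Firm 4 10.6.
Firm 7 wins with the top bid and pays the second-highest, 51.3.
Surplus = 56.4 − 51.3 = 5.1.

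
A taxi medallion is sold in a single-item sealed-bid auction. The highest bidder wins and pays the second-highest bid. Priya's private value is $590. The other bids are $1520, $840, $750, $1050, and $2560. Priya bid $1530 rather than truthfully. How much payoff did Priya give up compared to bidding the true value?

The highest competing bid is $2560.
Bidding truthfully at $590: the top bid is $2560 (a rival), so Priya loses. Payoff = $0.
Bidding $1530: the top bid is $2560 (a rival), so Priya loses. Payoff = $0.
Regret = truthful payoff − actual payoff = $0 − $0 = $0.

Regret: $0.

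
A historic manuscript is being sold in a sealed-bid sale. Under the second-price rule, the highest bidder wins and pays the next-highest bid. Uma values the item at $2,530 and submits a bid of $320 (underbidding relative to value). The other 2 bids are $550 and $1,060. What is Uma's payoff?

Highest competing bid: $1,060.
Uma's bid $320 is not the highest, so Uma loses, pays nothing, and earns zero payoff.

$0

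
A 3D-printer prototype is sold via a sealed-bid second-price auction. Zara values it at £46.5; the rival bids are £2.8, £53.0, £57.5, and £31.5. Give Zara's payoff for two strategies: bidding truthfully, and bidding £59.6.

The highest competing bid is £57.5.
Bidding truthfully at £46.5: the top bid is £57.5 (a rival), so Zara loses. Payoff = £0.0.
Bidding £59.6: Zara has the top bid, wins, and pays the second-highest bid £57.5. Payoff = £46.5 − £57.5 = -£11.0.
This is the dominant-strategy logic: truthful bidding weakly beats any alternative.

Truthful: £0.0; alternative: -£11.0.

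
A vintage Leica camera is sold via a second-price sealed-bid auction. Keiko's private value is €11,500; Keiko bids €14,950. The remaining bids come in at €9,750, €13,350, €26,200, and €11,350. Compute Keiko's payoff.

Keiko's payoff: €0.

Highest competing bid: €26,200.
Keiko's bid €14,950 is not the highest, so Keiko loses, pays nothing, and earns zero payoff.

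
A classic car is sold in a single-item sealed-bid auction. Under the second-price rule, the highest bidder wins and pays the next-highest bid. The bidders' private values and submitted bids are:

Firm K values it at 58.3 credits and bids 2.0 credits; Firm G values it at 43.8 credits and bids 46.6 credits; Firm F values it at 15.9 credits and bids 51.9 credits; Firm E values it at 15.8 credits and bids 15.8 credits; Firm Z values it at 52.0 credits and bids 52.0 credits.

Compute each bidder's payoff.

Payoffs: Firm K 0.0 credits, Firm G 0.0 credits, Firm F 0.0 credits, Firm E 0.0 credits, Firm Z 0.1 credits.

Bids in descending order: Firm Z 52.0 credits; Firm F 51.9 credits; Firm G 46.6 credits; Firm E 15.8 credits; Firm K 2.0 credits.
Firm Z has the top bid and wins; the price is the second-highest bid, 51.9 credits.
Firm Z's payoff = 52.0 credits − 51.9 credits = 0.1 credits. All other bidders lose, so their payoff is 0.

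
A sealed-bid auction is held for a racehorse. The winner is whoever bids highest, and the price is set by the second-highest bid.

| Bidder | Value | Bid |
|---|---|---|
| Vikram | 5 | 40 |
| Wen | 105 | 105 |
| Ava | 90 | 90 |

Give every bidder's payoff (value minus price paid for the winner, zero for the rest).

Payoffs: Vikram 0, Wen 15, Ava 0.

Ordered from highest: Wen 105; Ava 90; Vikram 40.
Wen has the top bid and wins; the price is the second-highest bid, 90.
Wen's payoff = 105 − 90 = 15. All other bidders lose, so their payoff is 0.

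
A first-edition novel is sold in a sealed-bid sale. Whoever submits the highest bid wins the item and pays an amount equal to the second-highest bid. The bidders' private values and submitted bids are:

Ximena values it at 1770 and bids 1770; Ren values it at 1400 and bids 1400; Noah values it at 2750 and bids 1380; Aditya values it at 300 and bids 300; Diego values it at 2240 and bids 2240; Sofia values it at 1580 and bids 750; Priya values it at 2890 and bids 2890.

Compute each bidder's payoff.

Sorted high to low: Priya 2890 > Diego 2240 > Ximena 1770 > Ren 1400 > Noah 1380 > Sofia 750 > Aditya 300.
Priya has the top bid and wins; the price is the second-highest bid, 2240.
Priya's payoff = 2890 − 2240 = 650. All other bidders lose, so their payoff is 0.

Payoffs: Ximena 0, Ren 0, Noah 0, Aditya 0, Diego 0, Sofia 0, Priya 650.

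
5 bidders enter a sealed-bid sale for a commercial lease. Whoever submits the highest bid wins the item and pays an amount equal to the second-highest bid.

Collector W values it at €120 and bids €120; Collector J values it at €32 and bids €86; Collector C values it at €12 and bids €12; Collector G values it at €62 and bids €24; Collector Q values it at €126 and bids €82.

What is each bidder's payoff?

Sorted high to low: Collector W €120, then Collector J €86, then Collector Q €82, then Collector G €24, then Collector C €12.
Collector W has the top bid and wins; the price is the second-highest bid, €86.
Collector W's payoff = €120 − €86 = €34. All other bidders lose, so their payoff is 0.

Collector W €34, Collector J €0, Collector C €0, Collector G €0, Collector Q €0.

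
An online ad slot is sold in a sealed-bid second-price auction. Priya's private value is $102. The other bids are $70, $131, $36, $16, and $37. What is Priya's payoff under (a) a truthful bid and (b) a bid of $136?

(a) $0  (b) -$29

The highest competing bid is $131.
Bidding truthfully at $102: the top bid is $131 (a rival), so Priya loses. Payoff = $0.
Bidding $136: Priya has the top bid, wins, and pays the second-highest bid $131. Payoff = $102 − $131 = -$29.
Deviating from a truthful bid can only lose payoff in a second-price auction — never gain.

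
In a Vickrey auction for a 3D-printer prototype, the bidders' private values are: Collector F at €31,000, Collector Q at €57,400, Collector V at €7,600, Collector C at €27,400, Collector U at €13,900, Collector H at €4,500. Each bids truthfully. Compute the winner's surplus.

Ranking the bids: Collector Q €57,400 > Collector F €31,000 > Collector C €27,400 > Collector U €13,900 > Collector V €7,600 > Collector H €4,500.
Collector Q wins with the top bid and pays the second-highest, €31,000.
Surplus = €57,400 − €31,000 = €26,400.

Surplus = €26,400.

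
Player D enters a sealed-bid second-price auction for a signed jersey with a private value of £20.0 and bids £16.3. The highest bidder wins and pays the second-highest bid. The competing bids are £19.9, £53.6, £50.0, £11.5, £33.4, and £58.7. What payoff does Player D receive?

Highest competing bid: £58.7.
Player D's bid £16.3 is not the highest, so Player D loses, pays nothing, and earns zero payoff.

Player D's payoff: £0.0.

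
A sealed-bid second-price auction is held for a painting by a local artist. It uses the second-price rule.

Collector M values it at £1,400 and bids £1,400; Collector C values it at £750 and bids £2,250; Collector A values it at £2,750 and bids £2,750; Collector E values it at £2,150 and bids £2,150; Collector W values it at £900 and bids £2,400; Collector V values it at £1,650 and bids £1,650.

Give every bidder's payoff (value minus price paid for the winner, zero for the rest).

Collector M £0, Collector C £0, Collector A £350, Collector E £0, Collector W £0, Collector V £0.

Ordered from highest: Collector A £2,750; Collector W £2,400; Collector C £2,250; Collector E £2,150; Collector V £1,650; Collector M £1,400.
Collector A has the top bid and wins; the price is the second-highest bid, £2,400.
Collector A's payoff = £2,750 − £2,400 = £350. All other bidders lose, so their payoff is 0.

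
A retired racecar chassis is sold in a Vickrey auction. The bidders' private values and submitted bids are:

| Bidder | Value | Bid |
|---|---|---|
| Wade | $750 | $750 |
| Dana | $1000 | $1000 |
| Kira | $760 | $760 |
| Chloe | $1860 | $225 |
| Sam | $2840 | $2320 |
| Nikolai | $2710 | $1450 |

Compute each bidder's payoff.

Sorted high to low: Sam $2320, then Nikolai $1450, then Dana $1000, then Kira $760, then Wade $750, then Chloe $225.
Sam has the top bid and wins; the price is the second-highest bid, $1450.
Sam's payoff = $2840 − $1450 = $1390. All other bidders lose, so their payoff is 0.

Wade $0, Dana $0, Kira $0, Chloe $0, Sam $1390, Nikolai $0.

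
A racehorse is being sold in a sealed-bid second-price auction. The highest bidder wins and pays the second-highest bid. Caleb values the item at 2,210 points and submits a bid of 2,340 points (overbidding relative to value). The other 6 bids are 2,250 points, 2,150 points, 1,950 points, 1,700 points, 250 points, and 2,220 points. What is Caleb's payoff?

Highest competing bid: 2,250 points.
Caleb's bid 2,340 points is the highest overall, so Caleb wins and pays the second-highest bid, 2,250 points.
Payoff = value − price = 2,210 points − 2,250 points = -40 points.
Overbidding won the item at a price above value — truthful bidding would have avoided this loss.

Payoff = -40 points.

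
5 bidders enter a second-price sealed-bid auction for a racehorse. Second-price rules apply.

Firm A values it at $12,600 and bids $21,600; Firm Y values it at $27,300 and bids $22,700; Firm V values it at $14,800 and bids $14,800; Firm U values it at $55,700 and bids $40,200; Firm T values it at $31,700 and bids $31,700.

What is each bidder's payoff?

Ranking the bids: Firm U $40,200, then Firm T $31,700, then Firm Y $22,700, then Firm A $21,600, then Firm V $14,800.
Firm U has the top bid and wins; the price is the second-highest bid, $31,700.
Firm U's payoff = $55,700 − $31,700 = $24,000. All other bidders lose, so their payoff is 0.

Payoffs: Firm A $0, Firm Y $0, Firm V $0, Firm U $24,000, Firm T $0.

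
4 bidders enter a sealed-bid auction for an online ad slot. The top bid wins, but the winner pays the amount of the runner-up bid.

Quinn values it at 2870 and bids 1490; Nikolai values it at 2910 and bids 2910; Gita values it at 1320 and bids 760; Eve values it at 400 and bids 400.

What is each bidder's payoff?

Quinn 0, Nikolai 1420, Gita 0, Eve 0.

Ranking the bids: Nikolai 2910; Quinn 1490; Gita 760; Eve 400.
Nikolai has the top bid and wins; the price is the second-highest bid, 1490.
Nikolai's payoff = 2910 − 1490 = 1420. All other bidders lose, so their payoff is 0.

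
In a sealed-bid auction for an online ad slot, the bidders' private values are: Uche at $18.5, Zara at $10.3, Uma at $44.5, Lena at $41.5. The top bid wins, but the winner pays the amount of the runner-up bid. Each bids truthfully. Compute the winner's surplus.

$3.0

Ordered from highest: Uma $44.5, then Lena $41.5, then Uche $18.5, then Zara $10.3.
Uma wins with the top bid and pays the second-highest, $41.5.
Surplus = $44.5 − $41.5 = $3.0.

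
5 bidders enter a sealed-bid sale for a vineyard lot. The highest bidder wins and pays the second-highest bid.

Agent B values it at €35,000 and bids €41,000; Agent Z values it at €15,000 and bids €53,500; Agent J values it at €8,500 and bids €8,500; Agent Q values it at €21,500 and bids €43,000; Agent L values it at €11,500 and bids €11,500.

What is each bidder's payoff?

Agent B €0, Agent Z -€28,000, Agent J €0, Agent Q €0, Agent L €0.

Sorted high to low: Agent Z €53,500, then Agent Q €43,000, then Agent B €41,000, then Agent L €11,500, then Agent J €8,500.
Agent Z has the top bid and wins; the price is the second-highest bid, €43,000.
Agent Z's payoff = €15,000 − €43,000 = -€28,000. All other bidders lose, so their payoff is 0.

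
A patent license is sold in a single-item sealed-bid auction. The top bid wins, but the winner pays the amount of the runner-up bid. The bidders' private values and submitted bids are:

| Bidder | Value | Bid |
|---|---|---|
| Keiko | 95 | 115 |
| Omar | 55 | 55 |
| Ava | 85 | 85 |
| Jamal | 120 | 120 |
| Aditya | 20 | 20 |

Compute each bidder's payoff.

Keiko 0, Omar 0, Ava 0, Jamal 5, Aditya 0.

Ranking the bids: Jamal 120 > Keiko 115 > Ava 85 > Omar 55 > Aditya 20.
Jamal has the top bid and wins; the price is the second-highest bid, 115.
Jamal's payoff = 120 − 115 = 5. All other bidders lose, so their payoff is 0.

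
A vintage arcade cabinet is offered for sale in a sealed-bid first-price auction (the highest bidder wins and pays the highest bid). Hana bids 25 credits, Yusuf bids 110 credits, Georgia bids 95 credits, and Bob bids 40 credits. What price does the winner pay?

110 credits

Ranking the bids: Yusuf 110 credits; Georgia 95 credits; Bob 40 credits; Hana 25 credits.
Yusuf is the highest bidder, so Yusuf wins.
Under the first-price rule, the price is the highest bid: 110 credits.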